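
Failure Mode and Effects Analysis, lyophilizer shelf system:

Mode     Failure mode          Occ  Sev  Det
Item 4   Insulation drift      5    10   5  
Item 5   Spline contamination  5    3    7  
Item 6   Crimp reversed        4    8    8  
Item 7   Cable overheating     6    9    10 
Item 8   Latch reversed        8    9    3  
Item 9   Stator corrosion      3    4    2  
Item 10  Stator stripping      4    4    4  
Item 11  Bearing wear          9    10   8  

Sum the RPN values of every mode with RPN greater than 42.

RPN = Severity × Occurrence × Detection:
  Item 4: 10 × 5 × 5 = 250
  Item 5: 3 × 5 × 7 = 105
  Item 6: 8 × 4 × 8 = 256
  Item 7: 9 × 6 × 10 = 540
  Item 8: 9 × 8 × 3 = 216
  Item 9: 4 × 3 × 2 = 24
  Item 10: 4 × 4 × 4 = 64
  Item 11: 10 × 9 × 8 = 720
RPN > 42: Item 4 (250), Item 5 (105), Item 6 (256), Item 7 (540), Item 8 (216), Item 10 (64), Item 11 (720).
Sum: 250 + 105 + 256 + 540 + 216 + 64 + 720 = 2151.

2151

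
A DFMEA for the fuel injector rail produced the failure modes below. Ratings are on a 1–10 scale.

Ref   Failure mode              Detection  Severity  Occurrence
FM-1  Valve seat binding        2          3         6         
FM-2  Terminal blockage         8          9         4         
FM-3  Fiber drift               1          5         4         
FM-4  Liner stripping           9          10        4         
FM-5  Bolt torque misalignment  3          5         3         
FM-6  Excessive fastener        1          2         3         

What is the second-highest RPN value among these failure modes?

288

RPN = Severity × Occurrence × Detection:
  FM-1: 3 × 6 × 2 = 36
  FM-2: 9 × 4 × 8 = 288
  FM-3: 5 × 4 × 1 = 20
  FM-4: 10 × 4 × 9 = 360
  FM-5: 5 × 3 × 3 = 45
  FM-6: 2 × 3 × 1 = 6
Sorted descending: 360, 288, 45, 36, 20, 6.
The second-highest RPN is 288 (FM-2).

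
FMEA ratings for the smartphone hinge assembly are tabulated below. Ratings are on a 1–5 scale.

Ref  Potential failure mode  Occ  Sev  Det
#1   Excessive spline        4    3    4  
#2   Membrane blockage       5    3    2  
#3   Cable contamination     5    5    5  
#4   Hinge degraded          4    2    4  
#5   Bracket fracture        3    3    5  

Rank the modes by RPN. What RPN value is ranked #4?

RPN = Severity × Occurrence × Detection:
  #1: 3 × 4 × 4 = 48
  #2: 3 × 5 × 2 = 30
  #3: 5 × 5 × 5 = 125
  #4: 2 × 4 × 4 = 32
  #5: 3 × 3 × 5 = 45
Sorted descending: 125, 48, 45, 32, 30.
The fourth-highest RPN is 32 (#4).

32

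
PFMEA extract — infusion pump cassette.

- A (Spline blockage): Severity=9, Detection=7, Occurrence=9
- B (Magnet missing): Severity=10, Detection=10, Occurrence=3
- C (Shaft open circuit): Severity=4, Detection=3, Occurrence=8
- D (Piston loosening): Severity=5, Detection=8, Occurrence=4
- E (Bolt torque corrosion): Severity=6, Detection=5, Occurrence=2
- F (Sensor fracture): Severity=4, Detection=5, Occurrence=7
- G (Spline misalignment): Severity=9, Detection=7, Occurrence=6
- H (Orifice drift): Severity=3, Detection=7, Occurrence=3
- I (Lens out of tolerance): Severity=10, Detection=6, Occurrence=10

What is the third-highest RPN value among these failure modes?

RPN = Severity × Occurrence × Detection:
  A: 9 × 9 × 7 = 567
  B: 10 × 3 × 10 = 300
  C: 4 × 8 × 3 = 96
  D: 5 × 4 × 8 = 160
  E: 6 × 2 × 5 = 60
  F: 4 × 7 × 5 = 140
  G: 9 × 6 × 7 = 378
  H: 3 × 3 × 7 = 63
  I: 10 × 10 × 6 = 600
Sorted descending: 600, 567, 378, 300, 160, 140, 96, 63, 60.
The third-highest RPN is 378 (G).

378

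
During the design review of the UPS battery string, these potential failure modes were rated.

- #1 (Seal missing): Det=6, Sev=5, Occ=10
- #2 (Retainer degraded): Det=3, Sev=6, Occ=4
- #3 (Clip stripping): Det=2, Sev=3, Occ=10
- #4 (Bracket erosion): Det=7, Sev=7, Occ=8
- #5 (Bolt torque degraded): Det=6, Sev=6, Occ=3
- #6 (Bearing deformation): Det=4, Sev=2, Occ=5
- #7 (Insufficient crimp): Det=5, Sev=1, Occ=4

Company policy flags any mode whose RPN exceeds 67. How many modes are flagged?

4

RPN = Severity × Occurrence × Detection:
  #1: 5 × 10 × 6 = 300
  #2: 6 × 4 × 3 = 72
  #3: 3 × 10 × 2 = 60
  #4: 7 × 8 × 7 = 392
  #5: 6 × 3 × 6 = 108
  #6: 2 × 5 × 4 = 40
  #7: 1 × 4 × 5 = 20
Modes with RPN > 67: #1 (300), #2 (72), #4 (392), #5 (108) → 4.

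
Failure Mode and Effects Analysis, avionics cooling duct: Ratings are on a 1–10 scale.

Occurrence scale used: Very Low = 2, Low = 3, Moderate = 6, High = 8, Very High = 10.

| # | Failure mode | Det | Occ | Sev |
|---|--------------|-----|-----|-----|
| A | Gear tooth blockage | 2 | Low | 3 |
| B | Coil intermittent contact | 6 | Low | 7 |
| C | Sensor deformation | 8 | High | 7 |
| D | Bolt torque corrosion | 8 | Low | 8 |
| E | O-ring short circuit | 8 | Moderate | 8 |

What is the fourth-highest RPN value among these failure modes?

RPN = Severity × Occurrence × Detection:
  A: 3 × 3 × 2 = 18
  B: 7 × 3 × 6 = 126
  C: 7 × 8 × 8 = 448
  D: 8 × 3 × 8 = 192
  E: 8 × 6 × 8 = 384
Sorted descending: 448, 384, 192, 126, 18.
The fourth-highest RPN is 126 (B).

126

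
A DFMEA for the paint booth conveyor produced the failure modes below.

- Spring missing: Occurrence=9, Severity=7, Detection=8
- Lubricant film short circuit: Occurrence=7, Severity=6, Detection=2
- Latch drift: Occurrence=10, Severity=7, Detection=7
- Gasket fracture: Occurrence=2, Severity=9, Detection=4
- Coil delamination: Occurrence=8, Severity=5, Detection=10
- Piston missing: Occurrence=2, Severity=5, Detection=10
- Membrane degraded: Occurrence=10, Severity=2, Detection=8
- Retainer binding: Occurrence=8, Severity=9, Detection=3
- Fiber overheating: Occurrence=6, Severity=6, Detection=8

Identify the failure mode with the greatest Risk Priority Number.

RPN = Severity × Occurrence × Detection:
  Spring missing: 7 × 9 × 8 = 504
  Lubricant film short circuit: 6 × 7 × 2 = 84
  Latch drift: 7 × 10 × 7 = 490
  Gasket fracture: 9 × 2 × 4 = 72
  Coil delamination: 5 × 8 × 10 = 400
  Piston missing: 5 × 2 × 10 = 100
  Membrane degraded: 2 × 10 × 8 = 160
  Retainer binding: 9 × 8 × 3 = 216
  Fiber overheating: 6 × 6 × 8 = 288
Highest RPN is 504 → Spring missing.

Spring missing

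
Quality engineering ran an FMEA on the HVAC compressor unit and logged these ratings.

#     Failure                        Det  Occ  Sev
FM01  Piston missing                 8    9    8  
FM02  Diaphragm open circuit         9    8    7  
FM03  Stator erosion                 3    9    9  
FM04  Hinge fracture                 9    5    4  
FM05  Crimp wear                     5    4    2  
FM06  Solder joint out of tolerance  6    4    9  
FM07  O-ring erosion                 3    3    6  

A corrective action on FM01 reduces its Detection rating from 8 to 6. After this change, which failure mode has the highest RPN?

FM02

RPN = Severity × Occurrence × Detection:
  FM01: 8 × 9 × 8 = 576
  FM02: 7 × 8 × 9 = 504
  FM03: 9 × 9 × 3 = 243
  FM04: 4 × 5 × 9 = 180
  FM05: 2 × 4 × 5 = 40
  FM06: 9 × 4 × 6 = 216
  FM07: 6 × 3 × 3 = 54
After action: FM01 → 8 × 9 × 6 = 432.
Revised RPNs: FM02=504, FM01=432, FM03=243, FM06=216, FM04=180, FM07=54, FM05=40.
Highest is now FM02 (504).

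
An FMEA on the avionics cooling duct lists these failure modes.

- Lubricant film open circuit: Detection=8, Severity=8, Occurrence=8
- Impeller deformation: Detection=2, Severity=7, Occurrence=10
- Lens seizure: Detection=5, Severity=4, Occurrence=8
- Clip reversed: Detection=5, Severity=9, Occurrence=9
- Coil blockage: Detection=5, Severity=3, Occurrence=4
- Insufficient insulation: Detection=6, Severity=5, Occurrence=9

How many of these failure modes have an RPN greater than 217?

RPN = Severity × Occurrence × Detection:
  Lubricant film open circuit: 8 × 8 × 8 = 512
  Impeller deformation: 7 × 10 × 2 = 140
  Lens seizure: 4 × 8 × 5 = 160
  Clip reversed: 9 × 9 × 5 = 405
  Coil blockage: 3 × 4 × 5 = 60
  Insufficient insulation: 5 × 9 × 6 = 270
Modes with RPN > 217: Lubricant film open circuit (512), Clip reversed (405), Insufficient insulation (270) → 3.

3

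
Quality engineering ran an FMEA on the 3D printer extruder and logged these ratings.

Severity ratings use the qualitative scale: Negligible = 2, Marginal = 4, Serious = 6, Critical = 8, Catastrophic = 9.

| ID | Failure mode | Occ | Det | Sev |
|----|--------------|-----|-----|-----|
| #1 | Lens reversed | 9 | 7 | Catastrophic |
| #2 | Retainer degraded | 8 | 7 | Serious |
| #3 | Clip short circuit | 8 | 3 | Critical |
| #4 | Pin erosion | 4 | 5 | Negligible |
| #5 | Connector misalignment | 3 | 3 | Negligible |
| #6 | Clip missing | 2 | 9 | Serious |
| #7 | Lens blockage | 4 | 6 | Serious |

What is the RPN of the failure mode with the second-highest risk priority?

336

RPN = Severity × Occurrence × Detection:
  #1: 9 × 9 × 7 = 567
  #2: 6 × 8 × 7 = 336
  #3: 8 × 8 × 3 = 192
  #4: 2 × 4 × 5 = 40
  #5: 2 × 3 × 3 = 18
  #6: 6 × 2 × 9 = 108
  #7: 6 × 4 × 6 = 144
Sorted descending: 567, 336, 192, 144, 108, 40, 18.
The second-highest RPN is 336 (#2).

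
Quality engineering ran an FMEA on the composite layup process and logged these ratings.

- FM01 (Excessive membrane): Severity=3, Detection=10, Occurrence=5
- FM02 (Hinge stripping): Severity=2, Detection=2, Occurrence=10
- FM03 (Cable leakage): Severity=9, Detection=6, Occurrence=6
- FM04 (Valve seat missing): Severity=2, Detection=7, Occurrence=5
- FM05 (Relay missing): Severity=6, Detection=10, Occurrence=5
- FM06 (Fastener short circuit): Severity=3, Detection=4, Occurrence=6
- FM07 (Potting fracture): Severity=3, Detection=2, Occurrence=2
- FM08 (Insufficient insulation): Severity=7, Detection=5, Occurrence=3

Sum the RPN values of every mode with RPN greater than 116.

774

RPN = Severity × Occurrence × Detection:
  FM01: 3 × 5 × 10 = 150
  FM02: 2 × 10 × 2 = 40
  FM03: 9 × 6 × 6 = 324
  FM04: 2 × 5 × 7 = 70
  FM05: 6 × 5 × 10 = 300
  FM06: 3 × 6 × 4 = 72
  FM07: 3 × 2 × 2 = 12
  FM08: 7 × 3 × 5 = 105
RPN > 116: FM01 (150), FM03 (324), FM05 (300).
Sum: 150 + 324 + 300 = 774.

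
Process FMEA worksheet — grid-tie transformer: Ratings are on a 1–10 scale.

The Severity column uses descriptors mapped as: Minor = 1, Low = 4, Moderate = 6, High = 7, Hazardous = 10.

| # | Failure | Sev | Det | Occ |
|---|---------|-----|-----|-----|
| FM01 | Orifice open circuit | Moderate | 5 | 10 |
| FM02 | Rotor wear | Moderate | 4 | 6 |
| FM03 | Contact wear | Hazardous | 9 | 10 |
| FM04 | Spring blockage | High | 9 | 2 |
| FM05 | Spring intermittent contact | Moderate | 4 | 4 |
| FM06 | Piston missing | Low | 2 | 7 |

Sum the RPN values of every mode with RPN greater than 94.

RPN = Severity × Occurrence × Detection:
  FM01: 6 × 10 × 5 = 300
  FM02: 6 × 6 × 4 = 144
  FM03: 10 × 10 × 9 = 900
  FM04: 7 × 2 × 9 = 126
  FM05: 6 × 4 × 4 = 96
  FM06: 4 × 7 × 2 = 56
RPN > 94: FM01 (300), FM02 (144), FM03 (900), FM04 (126), FM05 (96).
Sum: 300 + 144 + 900 + 126 + 96 = 1566.

1566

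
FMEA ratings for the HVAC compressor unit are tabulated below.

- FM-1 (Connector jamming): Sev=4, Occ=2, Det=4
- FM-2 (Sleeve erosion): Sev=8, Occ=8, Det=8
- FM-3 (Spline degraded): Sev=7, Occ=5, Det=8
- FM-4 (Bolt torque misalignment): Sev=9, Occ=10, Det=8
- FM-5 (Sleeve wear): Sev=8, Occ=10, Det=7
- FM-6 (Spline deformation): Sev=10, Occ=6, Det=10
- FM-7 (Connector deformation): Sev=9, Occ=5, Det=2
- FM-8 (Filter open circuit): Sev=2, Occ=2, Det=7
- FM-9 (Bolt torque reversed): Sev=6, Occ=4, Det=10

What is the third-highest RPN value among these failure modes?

RPN = Severity × Occurrence × Detection:
  FM-1: 4 × 2 × 4 = 32
  FM-2: 8 × 8 × 8 = 512
  FM-3: 7 × 5 × 8 = 280
  FM-4: 9 × 10 × 8 = 720
  FM-5: 8 × 10 × 7 = 560
  FM-6: 10 × 6 × 10 = 600
  FM-7: 9 × 5 × 2 = 90
  FM-8: 2 × 2 × 7 = 28
  FM-9: 6 × 4 × 10 = 240
Sorted descending: 720, 600, 560, 512, 280, 240, 90, 32, 28.
The third-highest RPN is 560 (FM-5).

560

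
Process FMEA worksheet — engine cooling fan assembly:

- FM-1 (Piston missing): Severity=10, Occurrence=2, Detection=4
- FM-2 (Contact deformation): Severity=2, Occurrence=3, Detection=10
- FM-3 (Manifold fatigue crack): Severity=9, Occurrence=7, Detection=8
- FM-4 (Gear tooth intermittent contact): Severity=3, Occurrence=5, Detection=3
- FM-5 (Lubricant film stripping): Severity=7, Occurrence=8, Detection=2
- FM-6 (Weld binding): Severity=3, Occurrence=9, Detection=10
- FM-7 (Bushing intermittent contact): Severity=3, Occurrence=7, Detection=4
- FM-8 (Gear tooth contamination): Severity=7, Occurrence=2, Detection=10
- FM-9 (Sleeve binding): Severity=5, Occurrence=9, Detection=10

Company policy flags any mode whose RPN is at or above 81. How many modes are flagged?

RPN = Severity × Occurrence × Detection:
  FM-1: 10 × 2 × 4 = 80
  FM-2: 2 × 3 × 10 = 60
  FM-3: 9 × 7 × 8 = 504
  FM-4: 3 × 5 × 3 = 45
  FM-5: 7 × 8 × 2 = 112
  FM-6: 3 × 9 × 10 = 270
  FM-7: 3 × 7 × 4 = 84
  FM-8: 7 × 2 × 10 = 140
  FM-9: 5 × 9 × 10 = 450
Modes with RPN ≥ 81: FM-3 (504), FM-5 (112), FM-6 (270), FM-7 (84), FM-8 (140), FM-9 (450) → 6.

6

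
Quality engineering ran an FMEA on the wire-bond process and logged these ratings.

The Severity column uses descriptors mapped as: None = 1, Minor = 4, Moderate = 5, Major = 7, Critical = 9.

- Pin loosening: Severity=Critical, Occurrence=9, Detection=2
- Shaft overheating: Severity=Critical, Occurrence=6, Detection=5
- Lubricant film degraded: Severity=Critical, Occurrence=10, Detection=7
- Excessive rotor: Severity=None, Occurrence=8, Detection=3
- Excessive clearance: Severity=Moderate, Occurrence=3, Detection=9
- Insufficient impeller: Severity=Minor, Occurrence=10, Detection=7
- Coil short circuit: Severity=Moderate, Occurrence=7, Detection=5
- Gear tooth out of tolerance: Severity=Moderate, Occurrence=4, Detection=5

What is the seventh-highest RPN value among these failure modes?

RPN = Severity × Occurrence × Detection:
  Pin loosening: 9 × 9 × 2 = 162
  Shaft overheating: 9 × 6 × 5 = 270
  Lubricant film degraded: 9 × 10 × 7 = 630
  Excessive rotor: 1 × 8 × 3 = 24
  Excessive clearance: 5 × 3 × 9 = 135
  Insufficient impeller: 4 × 10 × 7 = 280
  Coil short circuit: 5 × 7 × 5 = 175
  Gear tooth out of tolerance: 5 × 4 × 5 = 100
Sorted descending: 630, 280, 270, 175, 162, 135, 100, 24.
The seventh-highest RPN is 100 (Gear tooth out of tolerance).

100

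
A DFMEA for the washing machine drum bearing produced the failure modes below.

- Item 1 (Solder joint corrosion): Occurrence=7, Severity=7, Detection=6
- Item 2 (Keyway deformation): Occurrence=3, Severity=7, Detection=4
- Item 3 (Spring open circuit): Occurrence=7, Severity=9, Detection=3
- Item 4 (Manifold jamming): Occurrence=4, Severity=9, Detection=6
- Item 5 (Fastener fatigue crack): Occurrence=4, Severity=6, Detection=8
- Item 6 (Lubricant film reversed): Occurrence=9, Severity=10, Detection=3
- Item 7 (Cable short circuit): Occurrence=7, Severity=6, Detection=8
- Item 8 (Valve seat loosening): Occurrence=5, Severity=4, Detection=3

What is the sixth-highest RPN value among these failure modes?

189

RPN = Severity × Occurrence × Detection:
  Item 1: 7 × 7 × 6 = 294
  Item 2: 7 × 3 × 4 = 84
  Item 3: 9 × 7 × 3 = 189
  Item 4: 9 × 4 × 6 = 216
  Item 5: 6 × 4 × 8 = 192
  Item 6: 10 × 9 × 3 = 270
  Item 7: 6 × 7 × 8 = 336
  Item 8: 4 × 5 × 3 = 60
Sorted descending: 336, 294, 270, 216, 192, 189, 84, 60.
The sixth-highest RPN is 189 (Item 3).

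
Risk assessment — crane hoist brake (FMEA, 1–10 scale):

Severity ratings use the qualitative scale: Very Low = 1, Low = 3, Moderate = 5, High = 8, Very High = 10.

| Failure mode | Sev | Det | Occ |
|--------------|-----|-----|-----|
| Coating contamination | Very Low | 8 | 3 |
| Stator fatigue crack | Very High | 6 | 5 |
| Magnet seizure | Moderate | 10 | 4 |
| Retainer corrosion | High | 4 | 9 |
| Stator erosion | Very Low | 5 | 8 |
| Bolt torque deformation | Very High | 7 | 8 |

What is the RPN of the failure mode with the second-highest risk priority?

300

RPN = Severity × Occurrence × Detection:
  Coating contamination: 1 × 3 × 8 = 24
  Stator fatigue crack: 10 × 5 × 6 = 300
  Magnet seizure: 5 × 4 × 10 = 200
  Retainer corrosion: 8 × 9 × 4 = 288
  Stator erosion: 1 × 8 × 5 = 40
  Bolt torque deformation: 10 × 8 × 7 = 560
Sorted descending: 560, 300, 288, 200, 40, 24.
The second-highest RPN is 300 (Stator fatigue crack).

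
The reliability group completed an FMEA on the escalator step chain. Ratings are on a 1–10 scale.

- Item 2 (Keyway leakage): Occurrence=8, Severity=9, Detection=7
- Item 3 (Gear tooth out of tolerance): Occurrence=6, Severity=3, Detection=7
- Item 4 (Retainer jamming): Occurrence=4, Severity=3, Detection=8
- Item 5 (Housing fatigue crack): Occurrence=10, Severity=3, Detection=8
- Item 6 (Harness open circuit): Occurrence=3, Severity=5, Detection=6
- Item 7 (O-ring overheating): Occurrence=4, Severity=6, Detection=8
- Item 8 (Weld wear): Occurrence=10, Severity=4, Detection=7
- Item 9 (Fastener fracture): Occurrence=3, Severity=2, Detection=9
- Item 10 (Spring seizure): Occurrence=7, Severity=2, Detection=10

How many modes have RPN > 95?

7

RPN = Severity × Occurrence × Detection:
  Item 2: 9 × 8 × 7 = 504
  Item 3: 3 × 6 × 7 = 126
  Item 4: 3 × 4 × 8 = 96
  Item 5: 3 × 10 × 8 = 240
  Item 6: 5 × 3 × 6 = 90
  Item 7: 6 × 4 × 8 = 192
  Item 8: 4 × 10 × 7 = 280
  Item 9: 2 × 3 × 9 = 54
  Item 10: 2 × 7 × 10 = 140
Modes with RPN > 95: Item 2 (504), Item 3 (126), Item 4 (96), Item 5 (240), Item 7 (192), Item 8 (280), Item 10 (140) → 7.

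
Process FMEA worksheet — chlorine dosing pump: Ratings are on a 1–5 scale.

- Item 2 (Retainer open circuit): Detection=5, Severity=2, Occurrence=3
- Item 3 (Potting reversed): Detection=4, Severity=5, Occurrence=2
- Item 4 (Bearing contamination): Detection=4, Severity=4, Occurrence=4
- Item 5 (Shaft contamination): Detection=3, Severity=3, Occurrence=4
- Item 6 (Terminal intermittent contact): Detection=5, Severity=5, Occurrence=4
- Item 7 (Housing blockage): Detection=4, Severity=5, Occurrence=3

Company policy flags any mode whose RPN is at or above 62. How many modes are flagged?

RPN = Severity × Occurrence × Detection:
  Item 2: 2 × 3 × 5 = 30
  Item 3: 5 × 2 × 4 = 40
  Item 4: 4 × 4 × 4 = 64
  Item 5: 3 × 4 × 3 = 36
  Item 6: 5 × 4 × 5 = 100
  Item 7: 5 × 3 × 4 = 60
Modes with RPN ≥ 62: Item 4 (64), Item 6 (100) → 2.

2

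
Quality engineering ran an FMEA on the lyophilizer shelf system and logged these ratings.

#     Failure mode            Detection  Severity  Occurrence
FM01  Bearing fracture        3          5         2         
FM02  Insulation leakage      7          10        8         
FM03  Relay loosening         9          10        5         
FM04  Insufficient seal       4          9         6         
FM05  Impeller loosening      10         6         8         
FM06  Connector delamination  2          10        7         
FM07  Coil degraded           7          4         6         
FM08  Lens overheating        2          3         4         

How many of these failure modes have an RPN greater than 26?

RPN = Severity × Occurrence × Detection:
  FM01: 5 × 2 × 3 = 30
  FM02: 10 × 8 × 7 = 560
  FM03: 10 × 5 × 9 = 450
  FM04: 9 × 6 × 4 = 216
  FM05: 6 × 8 × 10 = 480
  FM06: 10 × 7 × 2 = 140
  FM07: 4 × 6 × 7 = 168
  FM08: 3 × 4 × 2 = 24
Modes with RPN > 26: FM01 (30), FM02 (560), FM03 (450), FM04 (216), FM05 (480), FM06 (140), FM07 (168) → 7.

7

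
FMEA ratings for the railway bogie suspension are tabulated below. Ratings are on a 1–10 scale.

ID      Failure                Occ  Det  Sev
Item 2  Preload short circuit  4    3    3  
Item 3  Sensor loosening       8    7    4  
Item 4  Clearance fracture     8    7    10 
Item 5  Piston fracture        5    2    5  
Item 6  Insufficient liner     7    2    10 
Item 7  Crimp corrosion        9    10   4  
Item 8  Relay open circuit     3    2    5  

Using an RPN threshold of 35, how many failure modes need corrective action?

RPN = Severity × Occurrence × Detection:
  Item 2: 3 × 4 × 3 = 36
  Item 3: 4 × 8 × 7 = 224
  Item 4: 10 × 8 × 7 = 560
  Item 5: 5 × 5 × 2 = 50
  Item 6: 10 × 7 × 2 = 140
  Item 7: 4 × 9 × 10 = 360
  Item 8: 5 × 3 × 2 = 30
Modes with RPN ≥ 35: Item 2 (36), Item 3 (224), Item 4 (560), Item 5 (50), Item 6 (140), Item 7 (360) → 6.

6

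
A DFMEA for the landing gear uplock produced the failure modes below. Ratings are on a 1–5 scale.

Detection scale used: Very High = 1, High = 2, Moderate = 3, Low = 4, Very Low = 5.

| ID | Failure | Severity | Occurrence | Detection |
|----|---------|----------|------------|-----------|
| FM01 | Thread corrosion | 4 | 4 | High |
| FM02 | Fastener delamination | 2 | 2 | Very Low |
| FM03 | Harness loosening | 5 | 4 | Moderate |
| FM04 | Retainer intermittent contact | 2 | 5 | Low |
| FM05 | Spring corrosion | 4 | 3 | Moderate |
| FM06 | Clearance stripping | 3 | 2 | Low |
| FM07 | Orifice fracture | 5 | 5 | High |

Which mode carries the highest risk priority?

RPN = Severity × Occurrence × Detection:
  FM01: 4 × 4 × 2 = 32
  FM02: 2 × 2 × 5 = 20
  FM03: 5 × 4 × 3 = 60
  FM04: 2 × 5 × 4 = 40
  FM05: 4 × 3 × 3 = 36
  FM06: 3 × 2 × 4 = 24
  FM07: 5 × 5 × 2 = 50
Highest RPN is 60 → FM03.

FM03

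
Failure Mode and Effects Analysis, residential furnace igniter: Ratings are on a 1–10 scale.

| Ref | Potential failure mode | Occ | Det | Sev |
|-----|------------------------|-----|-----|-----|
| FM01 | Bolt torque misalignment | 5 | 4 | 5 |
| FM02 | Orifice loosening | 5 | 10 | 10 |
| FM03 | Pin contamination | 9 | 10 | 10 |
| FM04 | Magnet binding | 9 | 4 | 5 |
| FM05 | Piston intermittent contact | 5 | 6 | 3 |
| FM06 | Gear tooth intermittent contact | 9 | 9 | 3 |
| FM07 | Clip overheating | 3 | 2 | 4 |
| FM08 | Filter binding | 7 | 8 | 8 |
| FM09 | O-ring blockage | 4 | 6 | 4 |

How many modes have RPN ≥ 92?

RPN = Severity × Occurrence × Detection:
  FM01: 5 × 5 × 4 = 100
  FM02: 10 × 5 × 10 = 500
  FM03: 10 × 9 × 10 = 900
  FM04: 5 × 9 × 4 = 180
  FM05: 3 × 5 × 6 = 90
  FM06: 3 × 9 × 9 = 243
  FM07: 4 × 3 × 2 = 24
  FM08: 8 × 7 × 8 = 448
  FM09: 4 × 4 × 6 = 96
Modes with RPN ≥ 92: FM01 (100), FM02 (500), FM03 (900), FM04 (180), FM06 (243), FM08 (448), FM09 (96) → 7.

7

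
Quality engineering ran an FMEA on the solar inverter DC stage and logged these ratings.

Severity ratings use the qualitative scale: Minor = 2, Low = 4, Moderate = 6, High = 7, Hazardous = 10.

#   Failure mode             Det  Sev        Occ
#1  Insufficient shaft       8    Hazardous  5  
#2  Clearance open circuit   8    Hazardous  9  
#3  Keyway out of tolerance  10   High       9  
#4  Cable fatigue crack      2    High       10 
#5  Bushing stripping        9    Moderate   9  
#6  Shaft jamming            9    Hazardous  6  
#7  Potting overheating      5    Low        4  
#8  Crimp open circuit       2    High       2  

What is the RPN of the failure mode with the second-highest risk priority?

RPN = Severity × Occurrence × Detection:
  #1: 10 × 5 × 8 = 400
  #2: 10 × 9 × 8 = 720
  #3: 7 × 9 × 10 = 630
  #4: 7 × 10 × 2 = 140
  #5: 6 × 9 × 9 = 486
  #6: 10 × 6 × 9 = 540
  #7: 4 × 4 × 5 = 80
  #8: 7 × 2 × 2 = 28
Sorted descending: 720, 630, 540, 486, 400, 140, 80, 28.
The second-highest RPN is 630 (#3).

630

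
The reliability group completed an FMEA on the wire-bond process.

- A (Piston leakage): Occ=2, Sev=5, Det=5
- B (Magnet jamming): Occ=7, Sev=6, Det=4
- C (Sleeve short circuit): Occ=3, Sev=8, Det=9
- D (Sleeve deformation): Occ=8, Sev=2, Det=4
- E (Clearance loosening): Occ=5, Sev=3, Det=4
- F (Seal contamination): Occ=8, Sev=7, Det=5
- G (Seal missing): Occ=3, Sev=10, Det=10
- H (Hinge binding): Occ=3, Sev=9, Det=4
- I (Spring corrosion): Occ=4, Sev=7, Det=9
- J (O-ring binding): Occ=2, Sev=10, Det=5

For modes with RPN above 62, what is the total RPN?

RPN = Severity × Occurrence × Detection:
  A: 5 × 2 × 5 = 50
  B: 6 × 7 × 4 = 168
  C: 8 × 3 × 9 = 216
  D: 2 × 8 × 4 = 64
  E: 3 × 5 × 4 = 60
  F: 7 × 8 × 5 = 280
  G: 10 × 3 × 10 = 300
  H: 9 × 3 × 4 = 108
  I: 7 × 4 × 9 = 252
  J: 10 × 2 × 5 = 100
RPN > 62: B (168), C (216), D (64), F (280), G (300), H (108), I (252), J (100).
Sum: 168 + 216 + 64 + 280 + 300 + 108 + 252 + 100 = 1488.

1488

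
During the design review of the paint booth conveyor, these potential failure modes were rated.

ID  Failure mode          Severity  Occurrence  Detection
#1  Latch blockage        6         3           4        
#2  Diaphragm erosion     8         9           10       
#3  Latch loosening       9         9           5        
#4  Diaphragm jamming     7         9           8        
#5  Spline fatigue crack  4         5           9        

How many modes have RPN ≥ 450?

RPN = Severity × Occurrence × Detection:
  #1: 6 × 3 × 4 = 72
  #2: 8 × 9 × 10 = 720
  #3: 9 × 9 × 5 = 405
  #4: 7 × 9 × 8 = 504
  #5: 4 × 5 × 9 = 180
Modes with RPN ≥ 450: #2 (720), #4 (504) → 2.

2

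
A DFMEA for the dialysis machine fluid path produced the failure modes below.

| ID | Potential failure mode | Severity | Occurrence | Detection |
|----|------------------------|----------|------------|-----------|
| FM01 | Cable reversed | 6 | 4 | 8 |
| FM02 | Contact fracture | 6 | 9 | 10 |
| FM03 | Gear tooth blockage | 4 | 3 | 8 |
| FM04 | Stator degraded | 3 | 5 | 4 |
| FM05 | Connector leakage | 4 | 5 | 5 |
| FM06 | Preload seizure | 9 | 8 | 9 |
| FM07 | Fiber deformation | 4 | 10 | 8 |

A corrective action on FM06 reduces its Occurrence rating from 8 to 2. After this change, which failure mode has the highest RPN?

FM02

RPN = Severity × Occurrence × Detection:
  FM01: 6 × 4 × 8 = 192
  FM02: 6 × 9 × 10 = 540
  FM03: 4 × 3 × 8 = 96
  FM04: 3 × 5 × 4 = 60
  FM05: 4 × 5 × 5 = 100
  FM06: 9 × 8 × 9 = 648
  FM07: 4 × 10 × 8 = 320
After action: FM06 → 9 × 2 × 9 = 162.
Revised RPNs: FM02=540, FM07=320, FM01=192, FM06=162, FM05=100, FM03=96, FM04=60.
Highest is now FM02 (540).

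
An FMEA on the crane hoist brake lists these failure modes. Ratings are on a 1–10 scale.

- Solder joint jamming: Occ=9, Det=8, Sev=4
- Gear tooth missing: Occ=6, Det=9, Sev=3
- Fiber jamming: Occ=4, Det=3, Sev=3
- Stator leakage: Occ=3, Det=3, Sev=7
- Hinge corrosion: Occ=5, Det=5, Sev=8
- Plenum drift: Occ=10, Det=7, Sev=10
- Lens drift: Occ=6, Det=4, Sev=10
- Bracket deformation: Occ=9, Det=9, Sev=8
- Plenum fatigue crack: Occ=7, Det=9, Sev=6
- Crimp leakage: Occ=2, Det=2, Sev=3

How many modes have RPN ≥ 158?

RPN = Severity × Occurrence × Detection:
  Solder joint jamming: 4 × 9 × 8 = 288
  Gear tooth missing: 3 × 6 × 9 = 162
  Fiber jamming: 3 × 4 × 3 = 36
  Stator leakage: 7 × 3 × 3 = 63
  Hinge corrosion: 8 × 5 × 5 = 200
  Plenum drift: 10 × 10 × 7 = 700
  Lens drift: 10 × 6 × 4 = 240
  Bracket deformation: 8 × 9 × 9 = 648
  Plenum fatigue crack: 6 × 7 × 9 = 378
  Crimp leakage: 3 × 2 × 2 = 12
Modes with RPN ≥ 158: Solder joint jamming (288), Gear tooth missing (162), Hinge corrosion (200), Plenum drift (700), Lens drift (240), Bracket deformation (648), Plenum fatigue crack (378) → 7.

7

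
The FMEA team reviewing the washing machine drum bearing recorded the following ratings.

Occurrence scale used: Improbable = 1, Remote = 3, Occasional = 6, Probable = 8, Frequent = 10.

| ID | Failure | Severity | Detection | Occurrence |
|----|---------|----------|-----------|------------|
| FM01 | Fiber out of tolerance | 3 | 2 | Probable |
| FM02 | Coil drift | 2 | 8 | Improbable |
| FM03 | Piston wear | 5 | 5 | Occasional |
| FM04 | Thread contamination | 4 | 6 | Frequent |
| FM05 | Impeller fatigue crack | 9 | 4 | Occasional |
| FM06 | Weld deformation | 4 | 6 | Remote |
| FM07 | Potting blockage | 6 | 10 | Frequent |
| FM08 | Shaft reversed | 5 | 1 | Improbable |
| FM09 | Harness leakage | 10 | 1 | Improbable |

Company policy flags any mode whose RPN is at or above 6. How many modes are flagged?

8

RPN = Severity × Occurrence × Detection:
  FM01: 3 × 8 × 2 = 48
  FM02: 2 × 1 × 8 = 16
  FM03: 5 × 6 × 5 = 150
  FM04: 4 × 10 × 6 = 240
  FM05: 9 × 6 × 4 = 216
  FM06: 4 × 3 × 6 = 72
  FM07: 6 × 10 × 10 = 600
  FM08: 5 × 1 × 1 = 5
  FM09: 10 × 1 × 1 = 10
Modes with RPN ≥ 6: FM01 (48), FM02 (16), FM03 (150), FM04 (240), FM05 (216), FM06 (72), FM07 (600), FM09 (10) → 8.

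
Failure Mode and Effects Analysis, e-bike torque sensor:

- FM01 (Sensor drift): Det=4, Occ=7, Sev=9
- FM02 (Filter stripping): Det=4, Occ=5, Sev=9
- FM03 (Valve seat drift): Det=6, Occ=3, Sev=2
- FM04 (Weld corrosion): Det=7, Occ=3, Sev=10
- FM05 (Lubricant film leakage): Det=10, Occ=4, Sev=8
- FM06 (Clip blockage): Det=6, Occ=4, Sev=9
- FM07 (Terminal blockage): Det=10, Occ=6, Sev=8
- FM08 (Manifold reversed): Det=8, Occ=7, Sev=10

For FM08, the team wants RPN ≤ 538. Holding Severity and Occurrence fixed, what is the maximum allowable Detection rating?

7

FM08: S=10, O=7, D=8 → current RPN = 560.
Fixed product = 70. Need 70 × D ≤ 538, so D ≤ 538/70 = 7.69.
Maximum integer Detection rating = 7 (gives RPN 490; D=8 would give 560 > 538).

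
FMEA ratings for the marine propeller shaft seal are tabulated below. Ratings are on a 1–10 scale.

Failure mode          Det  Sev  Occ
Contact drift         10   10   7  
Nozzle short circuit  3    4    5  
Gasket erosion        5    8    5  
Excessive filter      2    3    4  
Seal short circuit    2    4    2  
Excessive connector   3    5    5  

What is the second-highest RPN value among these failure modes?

RPN = Severity × Occurrence × Detection:
  Contact drift: 10 × 7 × 10 = 700
  Nozzle short circuit: 4 × 5 × 3 = 60
  Gasket erosion: 8 × 5 × 5 = 200
  Excessive filter: 3 × 4 × 2 = 24
  Seal short circuit: 4 × 2 × 2 = 16
  Excessive connector: 5 × 5 × 3 = 75
Sorted descending: 700, 200, 75, 60, 24, 16.
The second-highest RPN is 200 (Gasket erosion).

200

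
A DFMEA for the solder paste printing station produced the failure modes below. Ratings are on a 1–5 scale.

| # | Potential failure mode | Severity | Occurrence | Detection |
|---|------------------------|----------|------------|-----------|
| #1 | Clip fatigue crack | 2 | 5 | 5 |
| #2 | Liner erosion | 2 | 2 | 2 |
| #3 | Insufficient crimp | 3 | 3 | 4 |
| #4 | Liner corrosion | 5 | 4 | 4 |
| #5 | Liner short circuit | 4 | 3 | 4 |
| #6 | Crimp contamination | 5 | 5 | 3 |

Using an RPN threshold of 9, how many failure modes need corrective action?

RPN = Severity × Occurrence × Detection:
  #1: 2 × 5 × 5 = 50
  #2: 2 × 2 × 2 = 8
  #3: 3 × 3 × 4 = 36
  #4: 5 × 4 × 4 = 80
  #5: 4 × 3 × 4 = 48
  #6: 5 × 5 × 3 = 75
Modes with RPN ≥ 9: #1 (50), #3 (36), #4 (80), #5 (48), #6 (75) → 5.

5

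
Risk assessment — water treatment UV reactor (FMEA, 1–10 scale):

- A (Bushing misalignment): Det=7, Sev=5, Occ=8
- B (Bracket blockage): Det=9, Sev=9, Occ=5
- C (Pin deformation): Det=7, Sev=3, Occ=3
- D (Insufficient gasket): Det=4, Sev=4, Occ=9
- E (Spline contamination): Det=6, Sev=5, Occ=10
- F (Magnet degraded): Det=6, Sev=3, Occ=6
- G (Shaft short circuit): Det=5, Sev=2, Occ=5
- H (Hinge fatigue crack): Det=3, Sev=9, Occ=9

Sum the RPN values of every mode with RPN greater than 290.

RPN = Severity × Occurrence × Detection:
  A: 5 × 8 × 7 = 280
  B: 9 × 5 × 9 = 405
  C: 3 × 3 × 7 = 63
  D: 4 × 9 × 4 = 144
  E: 5 × 10 × 6 = 300
  F: 3 × 6 × 6 = 108
  G: 2 × 5 × 5 = 50
  H: 9 × 9 × 3 = 243
RPN > 290: B (405), E (300).
Sum: 405 + 300 = 705.

705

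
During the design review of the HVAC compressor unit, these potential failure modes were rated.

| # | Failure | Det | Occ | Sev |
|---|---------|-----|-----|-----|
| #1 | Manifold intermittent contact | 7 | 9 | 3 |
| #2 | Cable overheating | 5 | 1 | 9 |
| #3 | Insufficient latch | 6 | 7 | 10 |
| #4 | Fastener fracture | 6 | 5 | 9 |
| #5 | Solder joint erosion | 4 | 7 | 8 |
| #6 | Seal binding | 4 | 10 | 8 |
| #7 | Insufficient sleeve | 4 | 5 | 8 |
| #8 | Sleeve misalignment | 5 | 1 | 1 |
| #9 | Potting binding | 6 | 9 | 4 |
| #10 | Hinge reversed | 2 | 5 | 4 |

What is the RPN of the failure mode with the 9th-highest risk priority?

40

RPN = Severity × Occurrence × Detection:
  #1: 3 × 9 × 7 = 189
  #2: 9 × 1 × 5 = 45
  #3: 10 × 7 × 6 = 420
  #4: 9 × 5 × 6 = 270
  #5: 8 × 7 × 4 = 224
  #6: 8 × 10 × 4 = 320
  #7: 8 × 5 × 4 = 160
  #8: 1 × 1 × 5 = 5
  #9: 4 × 9 × 6 = 216
  #10: 4 × 5 × 2 = 40
Sorted descending: 420, 320, 270, 224, 216, 189, 160, 45, 40, 5.
The 9th-highest RPN is 40 (#10).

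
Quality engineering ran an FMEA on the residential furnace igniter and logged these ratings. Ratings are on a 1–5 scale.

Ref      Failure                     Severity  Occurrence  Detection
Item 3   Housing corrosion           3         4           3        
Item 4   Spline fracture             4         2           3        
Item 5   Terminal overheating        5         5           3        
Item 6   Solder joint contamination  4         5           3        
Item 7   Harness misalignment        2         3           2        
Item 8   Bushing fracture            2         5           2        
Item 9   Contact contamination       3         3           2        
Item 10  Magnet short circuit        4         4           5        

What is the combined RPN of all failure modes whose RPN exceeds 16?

RPN = Severity × Occurrence × Detection:
  Item 3: 3 × 4 × 3 = 36
  Item 4: 4 × 2 × 3 = 24
  Item 5: 5 × 5 × 3 = 75
  Item 6: 4 × 5 × 3 = 60
  Item 7: 2 × 3 × 2 = 12
  Item 8: 2 × 5 × 2 = 20
  Item 9: 3 × 3 × 2 = 18
  Item 10: 4 × 4 × 5 = 80
RPN > 16: Item 3 (36), Item 4 (24), Item 5 (75), Item 6 (60), Item 8 (20), Item 9 (18), Item 10 (80).
Sum: 36 + 24 + 75 + 60 + 20 + 18 + 80 = 313.

313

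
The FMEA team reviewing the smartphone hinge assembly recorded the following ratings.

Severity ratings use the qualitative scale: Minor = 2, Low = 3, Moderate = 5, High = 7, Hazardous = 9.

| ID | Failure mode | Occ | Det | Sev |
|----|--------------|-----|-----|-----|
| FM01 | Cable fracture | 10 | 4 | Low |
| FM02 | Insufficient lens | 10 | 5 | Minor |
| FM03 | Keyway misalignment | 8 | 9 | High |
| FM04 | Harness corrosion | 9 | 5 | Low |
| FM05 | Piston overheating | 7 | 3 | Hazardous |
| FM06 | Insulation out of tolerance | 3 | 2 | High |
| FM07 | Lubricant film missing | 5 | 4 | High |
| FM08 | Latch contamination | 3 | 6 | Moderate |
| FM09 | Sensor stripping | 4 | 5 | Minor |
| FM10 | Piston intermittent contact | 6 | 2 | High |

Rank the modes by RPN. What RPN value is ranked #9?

42

RPN = Severity × Occurrence × Detection:
  FM01: 3 × 10 × 4 = 120
  FM02: 2 × 10 × 5 = 100
  FM03: 7 × 8 × 9 = 504
  FM04: 3 × 9 × 5 = 135
  FM05: 9 × 7 × 3 = 189
  FM06: 7 × 3 × 2 = 42
  FM07: 7 × 5 × 4 = 140
  FM08: 5 × 3 × 6 = 90
  FM09: 2 × 4 × 5 = 40
  FM10: 7 × 6 × 2 = 84
Sorted descending: 504, 189, 140, 135, 120, 100, 90, 84, 42, 40.
The 9th-highest RPN is 42 (FM06).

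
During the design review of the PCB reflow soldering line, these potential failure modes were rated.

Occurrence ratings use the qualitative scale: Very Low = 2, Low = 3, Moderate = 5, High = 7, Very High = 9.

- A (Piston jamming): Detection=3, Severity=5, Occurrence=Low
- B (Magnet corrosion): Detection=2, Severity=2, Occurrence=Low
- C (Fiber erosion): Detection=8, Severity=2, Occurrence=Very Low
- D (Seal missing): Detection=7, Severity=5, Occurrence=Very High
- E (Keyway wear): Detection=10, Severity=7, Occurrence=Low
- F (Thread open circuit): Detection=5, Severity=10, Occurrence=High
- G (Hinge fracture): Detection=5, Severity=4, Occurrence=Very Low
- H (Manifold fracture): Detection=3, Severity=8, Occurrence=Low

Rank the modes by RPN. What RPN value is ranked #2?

RPN = Severity × Occurrence × Detection:
  A: 5 × 3 × 3 = 45
  B: 2 × 3 × 2 = 12
  C: 2 × 2 × 8 = 32
  D: 5 × 9 × 7 = 315
  E: 7 × 3 × 10 = 210
  F: 10 × 7 × 5 = 350
  G: 4 × 2 × 5 = 40
  H: 8 × 3 × 3 = 72
Sorted descending: 350, 315, 210, 72, 45, 40, 32, 12.
The second-highest RPN is 315 (D).

315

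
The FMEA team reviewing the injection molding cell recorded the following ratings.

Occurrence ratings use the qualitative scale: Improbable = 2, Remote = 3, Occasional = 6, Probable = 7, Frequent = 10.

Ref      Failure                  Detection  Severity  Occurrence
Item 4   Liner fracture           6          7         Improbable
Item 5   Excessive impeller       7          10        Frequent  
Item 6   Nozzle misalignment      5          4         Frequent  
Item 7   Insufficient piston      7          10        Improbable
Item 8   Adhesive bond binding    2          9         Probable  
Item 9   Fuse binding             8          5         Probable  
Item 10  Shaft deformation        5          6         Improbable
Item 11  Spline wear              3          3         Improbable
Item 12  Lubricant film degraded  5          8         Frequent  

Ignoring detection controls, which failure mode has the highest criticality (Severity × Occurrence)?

Item 5

Criticality = Severity × Occurrence:
  Item 4: 7 × 2 = 14
  Item 5: 10 × 10 = 100
  Item 6: 4 × 10 = 40
  Item 7: 10 × 2 = 20
  Item 8: 9 × 7 = 63
  Item 9: 5 × 7 = 35
  Item 10: 6 × 2 = 12
  Item 11: 3 × 2 = 6
  Item 12: 8 × 10 = 80
Highest criticality is 100 → Item 5.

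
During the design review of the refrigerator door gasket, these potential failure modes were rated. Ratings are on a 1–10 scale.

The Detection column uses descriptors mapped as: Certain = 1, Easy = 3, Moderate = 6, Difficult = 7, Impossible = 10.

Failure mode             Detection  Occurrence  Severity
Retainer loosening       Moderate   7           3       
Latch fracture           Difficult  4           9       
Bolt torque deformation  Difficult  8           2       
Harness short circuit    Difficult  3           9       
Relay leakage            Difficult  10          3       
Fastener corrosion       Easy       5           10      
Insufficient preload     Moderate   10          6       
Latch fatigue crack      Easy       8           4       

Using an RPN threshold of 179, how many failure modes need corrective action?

RPN = Severity × Occurrence × Detection:
  Retainer loosening: 3 × 7 × 6 = 126
  Latch fracture: 9 × 4 × 7 = 252
  Bolt torque deformation: 2 × 8 × 7 = 112
  Harness short circuit: 9 × 3 × 7 = 189
  Relay leakage: 3 × 10 × 7 = 210
  Fastener corrosion: 10 × 5 × 3 = 150
  Insufficient preload: 6 × 10 × 6 = 360
  Latch fatigue crack: 4 × 8 × 3 = 96
Modes with RPN ≥ 179: Latch fracture (252), Harness short circuit (189), Relay leakage (210), Insufficient preload (360) → 4.

4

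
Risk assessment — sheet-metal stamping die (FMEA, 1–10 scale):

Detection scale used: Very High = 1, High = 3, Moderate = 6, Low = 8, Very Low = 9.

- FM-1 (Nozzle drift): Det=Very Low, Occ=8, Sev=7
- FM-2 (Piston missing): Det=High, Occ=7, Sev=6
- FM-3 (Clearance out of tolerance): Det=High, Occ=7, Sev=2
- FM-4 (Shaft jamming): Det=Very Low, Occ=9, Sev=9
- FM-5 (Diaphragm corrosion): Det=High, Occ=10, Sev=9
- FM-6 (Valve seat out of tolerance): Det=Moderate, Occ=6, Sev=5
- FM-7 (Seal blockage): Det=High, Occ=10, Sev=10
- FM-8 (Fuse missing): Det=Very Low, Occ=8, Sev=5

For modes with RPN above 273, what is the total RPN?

RPN = Severity × Occurrence × Detection:
  FM-1: 7 × 8 × 9 = 504
  FM-2: 6 × 7 × 3 = 126
  FM-3: 2 × 7 × 3 = 42
  FM-4: 9 × 9 × 9 = 729
  FM-5: 9 × 10 × 3 = 270
  FM-6: 5 × 6 × 6 = 180
  FM-7: 10 × 10 × 3 = 300
  FM-8: 5 × 8 × 9 = 360
RPN > 273: FM-1 (504), FM-4 (729), FM-7 (300), FM-8 (360).
Sum: 504 + 729 + 300 + 360 = 1893.

1893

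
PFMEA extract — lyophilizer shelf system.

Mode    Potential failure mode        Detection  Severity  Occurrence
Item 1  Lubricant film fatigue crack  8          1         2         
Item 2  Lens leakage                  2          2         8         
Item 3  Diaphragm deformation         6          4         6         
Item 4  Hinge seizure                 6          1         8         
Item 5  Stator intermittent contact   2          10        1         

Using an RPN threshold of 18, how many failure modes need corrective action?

4

RPN = Severity × Occurrence × Detection:
  Item 1: 1 × 2 × 8 = 16
  Item 2: 2 × 8 × 2 = 32
  Item 3: 4 × 6 × 6 = 144
  Item 4: 1 × 8 × 6 = 48
  Item 5: 10 × 1 × 2 = 20
Modes with RPN ≥ 18: Item 2 (32), Item 3 (144), Item 4 (48), Item 5 (20) → 4.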